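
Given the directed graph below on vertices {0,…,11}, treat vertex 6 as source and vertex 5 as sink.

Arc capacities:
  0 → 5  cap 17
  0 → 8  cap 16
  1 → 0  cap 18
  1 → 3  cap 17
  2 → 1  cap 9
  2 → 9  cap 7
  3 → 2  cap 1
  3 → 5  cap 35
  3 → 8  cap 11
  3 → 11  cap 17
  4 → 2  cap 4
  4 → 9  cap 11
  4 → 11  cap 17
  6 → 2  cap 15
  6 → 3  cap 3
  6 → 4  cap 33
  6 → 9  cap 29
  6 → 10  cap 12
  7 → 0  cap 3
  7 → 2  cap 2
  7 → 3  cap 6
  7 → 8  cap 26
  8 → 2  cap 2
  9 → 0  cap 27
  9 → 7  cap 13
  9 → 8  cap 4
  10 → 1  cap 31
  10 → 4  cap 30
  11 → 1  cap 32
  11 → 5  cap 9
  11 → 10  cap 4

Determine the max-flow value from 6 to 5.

augment #1: 6→3→5 bottleneck 3, total now 3
augment #2: 6→4→11→5 bottleneck 9, total now 12
augment #3: 6→9→0→5 bottleneck 17, total now 29
augment #4: 6→2→1→3→5 bottleneck 9, total now 38
augment #5: 6→9→7→3→5 bottleneck 6, total now 44
augment #6: 6→10→1→3→5 bottleneck 8, total now 52

Maximum flow value: 52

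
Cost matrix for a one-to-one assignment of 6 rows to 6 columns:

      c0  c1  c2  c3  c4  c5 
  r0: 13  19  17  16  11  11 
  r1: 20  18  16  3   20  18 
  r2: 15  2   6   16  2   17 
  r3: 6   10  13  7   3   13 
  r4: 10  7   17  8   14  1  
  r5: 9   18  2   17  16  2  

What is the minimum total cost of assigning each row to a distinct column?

Minimum assignment cost: 24

optimal assignment: row0→col0 (cost 13), row1→col3 (cost 3), row2→col1 (cost 2), row3→col4 (cost 3), row4→col5 (cost 1), row5→col2 (cost 2)
total = 13 + 3 + 2 + 3 + 1 + 2 = 24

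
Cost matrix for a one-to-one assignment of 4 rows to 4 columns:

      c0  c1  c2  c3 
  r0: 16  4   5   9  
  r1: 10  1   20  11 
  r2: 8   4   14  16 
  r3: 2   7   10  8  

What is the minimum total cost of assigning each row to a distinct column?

Minimum assignment cost: 22

one of 2 optimal assignments: row0→col2 (cost 5), row1→col1 (cost 1), row2→col0 (cost 8), row3→col3 (cost 8)
total = 5 + 1 + 8 + 8 = 22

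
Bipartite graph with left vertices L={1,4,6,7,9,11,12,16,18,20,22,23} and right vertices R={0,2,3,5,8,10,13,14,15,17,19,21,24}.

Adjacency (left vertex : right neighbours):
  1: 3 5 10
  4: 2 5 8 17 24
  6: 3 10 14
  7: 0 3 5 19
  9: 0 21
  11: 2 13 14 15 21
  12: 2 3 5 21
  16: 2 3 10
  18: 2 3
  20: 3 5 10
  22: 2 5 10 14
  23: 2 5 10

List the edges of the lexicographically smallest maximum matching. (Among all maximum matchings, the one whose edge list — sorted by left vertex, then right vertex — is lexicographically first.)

|M| = 10 (so the lex-smallest maximum matching has 10 edges)
process left vertices in ascending order; for each, take the smallest-labelled available neighbour that still permits 10 edges overall, or leave it unmatched if none does
lex-smallest matching: {1-3, 4-8, 6-10, 7-19, 9-0, 11-13, 12-21, 16-2, 20-5, 22-14}

Lex-smallest maximum matching: {(1,3), (4,8), (6,10), (7,19), (9,0), (11,13), (12,21), (16,2), (20,5), (22,14)}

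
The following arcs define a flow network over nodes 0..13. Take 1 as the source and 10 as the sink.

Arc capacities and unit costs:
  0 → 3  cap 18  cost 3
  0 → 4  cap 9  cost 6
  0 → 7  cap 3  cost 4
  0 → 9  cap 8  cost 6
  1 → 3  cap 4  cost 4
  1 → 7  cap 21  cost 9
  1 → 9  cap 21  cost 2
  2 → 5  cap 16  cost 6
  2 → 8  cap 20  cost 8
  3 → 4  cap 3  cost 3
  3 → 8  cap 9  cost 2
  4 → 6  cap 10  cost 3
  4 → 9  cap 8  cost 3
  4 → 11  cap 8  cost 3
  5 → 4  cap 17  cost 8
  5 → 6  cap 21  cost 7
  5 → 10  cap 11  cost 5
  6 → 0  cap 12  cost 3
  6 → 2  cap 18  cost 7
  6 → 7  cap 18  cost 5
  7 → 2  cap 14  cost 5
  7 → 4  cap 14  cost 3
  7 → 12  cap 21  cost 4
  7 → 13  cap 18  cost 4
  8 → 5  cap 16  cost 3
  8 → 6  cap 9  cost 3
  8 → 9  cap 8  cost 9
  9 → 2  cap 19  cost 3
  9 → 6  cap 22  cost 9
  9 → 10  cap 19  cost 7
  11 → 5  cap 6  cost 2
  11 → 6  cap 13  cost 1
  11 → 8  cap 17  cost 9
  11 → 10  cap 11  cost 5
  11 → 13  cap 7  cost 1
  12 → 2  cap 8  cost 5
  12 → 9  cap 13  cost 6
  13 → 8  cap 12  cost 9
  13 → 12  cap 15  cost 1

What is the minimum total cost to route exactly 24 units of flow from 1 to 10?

Minimum cost for 24 units: 243

shortest-cost path #1: 1→9→10 push 19 @ unit cost 9 (adds 171)
shortest-cost path #2: 1→3→8→5→10 push 4 @ unit cost 14 (adds 56)
shortest-cost path #3: 1→9→2→5→10 push 1 @ unit cost 16 (adds 16)
total cost = 243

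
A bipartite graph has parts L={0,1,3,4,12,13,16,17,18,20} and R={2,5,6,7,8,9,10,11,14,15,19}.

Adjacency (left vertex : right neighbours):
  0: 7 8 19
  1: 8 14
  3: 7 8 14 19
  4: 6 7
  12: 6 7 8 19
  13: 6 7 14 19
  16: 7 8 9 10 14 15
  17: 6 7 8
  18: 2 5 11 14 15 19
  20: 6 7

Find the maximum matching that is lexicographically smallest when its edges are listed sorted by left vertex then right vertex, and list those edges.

|M| = 7 (so the lex-smallest maximum matching has 7 edges)
process left vertices in ascending order; for each, take the smallest-labelled available neighbour that still permits 7 edges overall, or leave it unmatched if none does
lex-smallest matching: {0-7, 1-8, 3-14, 4-6, 12-19, 16-9, 18-2}

Lex-smallest maximum matching: {(0,7), (1,8), (3,14), (4,6), (12,19), (16,9), (18,2)}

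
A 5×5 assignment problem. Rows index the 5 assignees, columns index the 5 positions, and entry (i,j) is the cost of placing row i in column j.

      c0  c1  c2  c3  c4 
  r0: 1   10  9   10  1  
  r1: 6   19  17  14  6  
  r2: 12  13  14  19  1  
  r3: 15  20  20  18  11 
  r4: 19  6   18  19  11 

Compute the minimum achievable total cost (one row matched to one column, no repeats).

optimal assignment: row0→col2 (cost 9), row1→col0 (cost 6), row2→col4 (cost 1), row3→col3 (cost 18), row4→col1 (cost 6)
total = 9 + 6 + 1 + 18 + 6 = 40

Minimum assignment cost: 40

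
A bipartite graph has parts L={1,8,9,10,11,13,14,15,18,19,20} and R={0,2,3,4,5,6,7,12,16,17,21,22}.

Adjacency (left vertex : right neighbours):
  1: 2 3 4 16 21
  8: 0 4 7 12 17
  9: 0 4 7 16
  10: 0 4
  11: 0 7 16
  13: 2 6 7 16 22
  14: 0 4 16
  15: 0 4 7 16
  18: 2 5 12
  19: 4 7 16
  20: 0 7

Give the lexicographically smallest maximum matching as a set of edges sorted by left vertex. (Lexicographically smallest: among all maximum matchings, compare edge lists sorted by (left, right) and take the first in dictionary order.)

|M| = 8 (so the lex-smallest maximum matching has 8 edges)
process left vertices in ascending order; for each, take the smallest-labelled available neighbour that still permits 8 edges overall, or leave it unmatched if none does
lex-smallest matching: {1-2, 8-12, 9-0, 10-4, 11-7, 13-6, 14-16, 18-5}

Lex-smallest maximum matching: {(1,2), (8,12), (9,0), (10,4), (11,7), (13,6), (14,16), (18,5)}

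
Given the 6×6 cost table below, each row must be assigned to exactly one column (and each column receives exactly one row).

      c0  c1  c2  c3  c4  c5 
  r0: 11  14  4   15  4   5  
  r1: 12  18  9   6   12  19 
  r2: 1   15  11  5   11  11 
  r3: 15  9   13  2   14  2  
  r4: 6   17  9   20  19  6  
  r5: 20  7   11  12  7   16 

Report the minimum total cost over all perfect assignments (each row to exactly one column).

one of 2 optimal assignments: row0→col4 (cost 4), row1→col2 (cost 9), row2→col0 (cost 1), row3→col3 (cost 2), row4→col5 (cost 6), row5→col1 (cost 7)
total = 4 + 9 + 1 + 2 + 6 + 7 = 29

Minimum assignment cost: 29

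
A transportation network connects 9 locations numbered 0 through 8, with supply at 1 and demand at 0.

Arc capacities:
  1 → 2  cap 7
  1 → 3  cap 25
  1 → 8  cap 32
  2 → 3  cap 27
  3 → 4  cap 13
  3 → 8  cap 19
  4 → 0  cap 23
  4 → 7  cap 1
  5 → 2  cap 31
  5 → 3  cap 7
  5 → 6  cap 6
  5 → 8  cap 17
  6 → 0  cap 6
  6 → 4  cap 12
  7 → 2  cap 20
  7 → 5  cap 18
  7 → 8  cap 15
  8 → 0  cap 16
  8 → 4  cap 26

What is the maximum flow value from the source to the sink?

Maximum flow value: 40

augment #1: 1→8→0 bottleneck 16, total now 16
augment #2: 1→3→4→0 bottleneck 13, total now 29
augment #3: 1→8→4→0 bottleneck 10, total now 39
augment #4: 1→8→4→7→5→6→0 bottleneck 1, total now 40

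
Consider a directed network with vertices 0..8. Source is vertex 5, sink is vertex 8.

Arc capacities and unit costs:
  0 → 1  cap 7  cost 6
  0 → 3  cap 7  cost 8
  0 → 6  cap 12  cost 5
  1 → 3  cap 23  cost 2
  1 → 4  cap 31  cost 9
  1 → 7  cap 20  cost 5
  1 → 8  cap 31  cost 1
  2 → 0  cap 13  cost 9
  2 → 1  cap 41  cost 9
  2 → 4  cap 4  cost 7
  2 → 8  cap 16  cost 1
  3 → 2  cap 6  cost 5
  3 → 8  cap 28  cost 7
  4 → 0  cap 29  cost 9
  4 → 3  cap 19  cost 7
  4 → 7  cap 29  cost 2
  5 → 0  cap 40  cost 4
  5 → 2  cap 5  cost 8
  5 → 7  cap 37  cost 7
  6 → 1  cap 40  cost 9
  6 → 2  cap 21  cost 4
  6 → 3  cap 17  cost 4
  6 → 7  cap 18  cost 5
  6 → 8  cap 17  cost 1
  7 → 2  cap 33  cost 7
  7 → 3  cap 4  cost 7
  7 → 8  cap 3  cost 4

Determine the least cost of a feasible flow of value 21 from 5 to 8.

Minimum cost for 21 units: 209

shortest-cost path #1: 5→2→8 push 5 @ unit cost 9 (adds 45)
shortest-cost path #2: 5→0→6→8 push 12 @ unit cost 10 (adds 120)
shortest-cost path #3: 5→7→8 push 3 @ unit cost 11 (adds 33)
shortest-cost path #4: 5→0→1→8 push 1 @ unit cost 11 (adds 11)
total cost = 209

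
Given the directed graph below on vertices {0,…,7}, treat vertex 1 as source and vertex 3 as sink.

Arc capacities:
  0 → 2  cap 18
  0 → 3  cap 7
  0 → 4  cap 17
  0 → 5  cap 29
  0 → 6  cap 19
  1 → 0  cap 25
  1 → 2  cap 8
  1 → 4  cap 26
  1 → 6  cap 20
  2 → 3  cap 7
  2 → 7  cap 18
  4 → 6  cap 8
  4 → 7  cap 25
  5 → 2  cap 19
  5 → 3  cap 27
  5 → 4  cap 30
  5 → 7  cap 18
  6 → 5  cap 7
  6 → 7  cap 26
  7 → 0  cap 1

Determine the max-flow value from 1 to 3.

Maximum flow value: 40

augment #1: 1→0→3 bottleneck 7, total now 7
augment #2: 1→2→3 bottleneck 7, total now 14
augment #3: 1→0→5→3 bottleneck 18, total now 32
augment #4: 1→6→5→3 bottleneck 7, total now 39
augment #5: 1→2→7→0→5→3 bottleneck 1, total now 40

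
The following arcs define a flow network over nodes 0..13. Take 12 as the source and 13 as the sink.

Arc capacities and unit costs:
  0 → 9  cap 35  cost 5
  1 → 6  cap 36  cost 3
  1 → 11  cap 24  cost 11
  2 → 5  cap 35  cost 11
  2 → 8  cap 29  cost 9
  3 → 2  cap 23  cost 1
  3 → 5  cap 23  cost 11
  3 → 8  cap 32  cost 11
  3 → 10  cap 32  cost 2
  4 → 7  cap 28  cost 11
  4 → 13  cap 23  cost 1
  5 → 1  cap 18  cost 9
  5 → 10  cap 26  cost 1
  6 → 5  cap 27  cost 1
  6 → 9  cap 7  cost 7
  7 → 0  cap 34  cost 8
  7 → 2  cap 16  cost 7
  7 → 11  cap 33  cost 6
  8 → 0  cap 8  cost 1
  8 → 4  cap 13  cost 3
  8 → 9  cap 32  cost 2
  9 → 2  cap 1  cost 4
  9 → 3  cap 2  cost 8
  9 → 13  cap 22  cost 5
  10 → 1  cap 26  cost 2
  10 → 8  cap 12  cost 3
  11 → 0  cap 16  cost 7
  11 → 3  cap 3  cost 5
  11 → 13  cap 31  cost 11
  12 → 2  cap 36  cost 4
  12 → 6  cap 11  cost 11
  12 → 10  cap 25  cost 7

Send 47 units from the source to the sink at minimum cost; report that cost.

shortest-cost path #1: 12→10→8→4→13 push 12 @ unit cost 14 (adds 168)
shortest-cost path #2: 12→2→8→4→13 push 1 @ unit cost 17 (adds 17)
shortest-cost path #3: 12→2→8→9→13 push 22 @ unit cost 20 (adds 440)
shortest-cost path #4: 12→10→1→11→13 push 12 @ unit cost 31 (adds 372)
total cost = 997

Minimum cost for 47 units: 997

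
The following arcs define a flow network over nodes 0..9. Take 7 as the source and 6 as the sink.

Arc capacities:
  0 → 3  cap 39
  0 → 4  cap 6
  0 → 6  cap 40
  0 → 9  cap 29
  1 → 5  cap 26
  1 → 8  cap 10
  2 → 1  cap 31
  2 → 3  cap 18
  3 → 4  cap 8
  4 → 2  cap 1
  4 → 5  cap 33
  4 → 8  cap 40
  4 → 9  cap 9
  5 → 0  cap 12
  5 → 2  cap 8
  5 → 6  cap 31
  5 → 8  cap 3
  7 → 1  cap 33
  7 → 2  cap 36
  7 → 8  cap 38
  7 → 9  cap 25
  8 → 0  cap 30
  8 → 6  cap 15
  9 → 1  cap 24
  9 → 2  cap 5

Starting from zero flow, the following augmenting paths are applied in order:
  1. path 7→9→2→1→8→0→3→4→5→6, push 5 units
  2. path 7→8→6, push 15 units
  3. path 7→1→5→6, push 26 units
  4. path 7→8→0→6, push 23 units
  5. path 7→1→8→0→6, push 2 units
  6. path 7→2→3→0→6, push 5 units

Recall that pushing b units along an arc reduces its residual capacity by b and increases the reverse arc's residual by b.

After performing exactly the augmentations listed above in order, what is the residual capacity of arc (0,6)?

after path 1 (7→9→2→1→8→0→3→4→5→6, push 5): res(0,6)=40
after path 2 (7→8→6, push 15): res(0,6)=40
after path 3 (7→1→5→6, push 26): res(0,6)=40
after path 4 (7→8→0→6, push 23): res(0,6)=17
after path 5 (7→1→8→0→6, push 2): res(0,6)=15
after path 6 (7→2→3→0→6, push 5): res(0,6)=10

Residual capacity of (0,6): 10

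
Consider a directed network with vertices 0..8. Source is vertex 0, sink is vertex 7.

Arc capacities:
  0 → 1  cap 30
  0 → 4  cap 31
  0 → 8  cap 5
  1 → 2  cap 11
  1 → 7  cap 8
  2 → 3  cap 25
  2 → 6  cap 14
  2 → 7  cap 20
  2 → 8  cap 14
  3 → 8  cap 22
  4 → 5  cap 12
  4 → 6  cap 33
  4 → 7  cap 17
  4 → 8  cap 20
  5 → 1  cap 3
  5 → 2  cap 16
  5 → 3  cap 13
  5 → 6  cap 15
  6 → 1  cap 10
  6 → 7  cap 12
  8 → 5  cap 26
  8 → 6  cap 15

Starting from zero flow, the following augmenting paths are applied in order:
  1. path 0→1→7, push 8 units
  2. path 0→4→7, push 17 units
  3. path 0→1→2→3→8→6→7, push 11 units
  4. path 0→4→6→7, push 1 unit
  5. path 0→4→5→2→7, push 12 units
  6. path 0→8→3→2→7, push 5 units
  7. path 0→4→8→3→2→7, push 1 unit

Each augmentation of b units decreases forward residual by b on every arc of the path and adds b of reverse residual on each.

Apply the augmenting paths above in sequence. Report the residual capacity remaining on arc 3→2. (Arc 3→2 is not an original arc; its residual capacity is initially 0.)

after path 1 (0→1→7, push 8): res(3,2)=0
after path 2 (0→4→7, push 17): res(3,2)=0
after path 3 (0→1→2→3→8→6→7, push 11): res(3,2)=11
after path 4 (0→4→6→7, push 1): res(3,2)=11
after path 5 (0→4→5→2→7, push 12): res(3,2)=11
after path 6 (0→8→3→2→7, push 5): res(3,2)=6
after path 7 (0→4→8→3→2→7, push 1): res(3,2)=5

Residual capacity of (3,2): 5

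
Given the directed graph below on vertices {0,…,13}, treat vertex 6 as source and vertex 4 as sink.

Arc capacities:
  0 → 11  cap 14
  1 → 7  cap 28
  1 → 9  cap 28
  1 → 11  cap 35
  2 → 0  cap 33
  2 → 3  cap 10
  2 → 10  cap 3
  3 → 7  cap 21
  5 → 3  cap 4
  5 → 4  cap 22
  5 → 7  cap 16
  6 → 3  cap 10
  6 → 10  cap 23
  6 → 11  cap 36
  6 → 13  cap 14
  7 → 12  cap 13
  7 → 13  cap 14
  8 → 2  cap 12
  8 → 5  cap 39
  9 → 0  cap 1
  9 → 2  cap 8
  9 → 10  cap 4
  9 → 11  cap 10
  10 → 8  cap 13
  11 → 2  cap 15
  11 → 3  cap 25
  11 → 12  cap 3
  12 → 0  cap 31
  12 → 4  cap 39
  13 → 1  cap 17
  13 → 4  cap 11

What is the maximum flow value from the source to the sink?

Maximum flow value: 40

augment #1: 6→13→4 bottleneck 11, total now 11
augment #2: 6→11→12→4 bottleneck 3, total now 14
augment #3: 6→3→7→12→4 bottleneck 10, total now 24
augment #4: 6→10→8→5→4 bottleneck 13, total now 37
augment #5: 6→11→3→7→12→4 bottleneck 3, total now 40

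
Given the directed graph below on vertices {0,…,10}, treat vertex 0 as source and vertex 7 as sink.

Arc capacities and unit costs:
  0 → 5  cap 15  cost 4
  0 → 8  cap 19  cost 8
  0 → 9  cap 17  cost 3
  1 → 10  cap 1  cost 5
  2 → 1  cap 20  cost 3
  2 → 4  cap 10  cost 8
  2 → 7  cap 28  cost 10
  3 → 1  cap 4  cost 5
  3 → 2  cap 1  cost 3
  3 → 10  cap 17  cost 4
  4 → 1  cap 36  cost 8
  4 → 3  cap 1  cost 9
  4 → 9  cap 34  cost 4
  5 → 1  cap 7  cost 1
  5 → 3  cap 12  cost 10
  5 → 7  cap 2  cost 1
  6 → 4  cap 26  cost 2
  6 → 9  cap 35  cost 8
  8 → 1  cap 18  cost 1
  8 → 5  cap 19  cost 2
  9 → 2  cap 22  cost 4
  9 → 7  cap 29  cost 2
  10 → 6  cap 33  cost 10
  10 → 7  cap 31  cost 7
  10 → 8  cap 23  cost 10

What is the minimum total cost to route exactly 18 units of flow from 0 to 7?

Minimum cost for 18 units: 90

shortest-cost path #1: 0→5→7 push 2 @ unit cost 5 (adds 10)
shortest-cost path #2: 0→9→7 push 16 @ unit cost 5 (adds 80)
total cost = 90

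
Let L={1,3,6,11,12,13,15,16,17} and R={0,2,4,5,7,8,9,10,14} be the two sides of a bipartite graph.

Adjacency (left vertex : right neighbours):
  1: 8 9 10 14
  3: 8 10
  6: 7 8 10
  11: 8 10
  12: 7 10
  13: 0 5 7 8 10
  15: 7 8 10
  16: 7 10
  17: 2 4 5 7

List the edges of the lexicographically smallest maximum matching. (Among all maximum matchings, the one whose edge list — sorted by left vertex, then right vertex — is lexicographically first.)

|M| = 6 (so the lex-smallest maximum matching has 6 edges)
process left vertices in ascending order; for each, take the smallest-labelled available neighbour that still permits 6 edges overall, or leave it unmatched if none does
lex-smallest matching: {1-9, 3-8, 6-7, 11-10, 13-0, 17-2}

Lex-smallest maximum matching: {(1,9), (3,8), (6,7), (11,10), (13,0), (17,2)}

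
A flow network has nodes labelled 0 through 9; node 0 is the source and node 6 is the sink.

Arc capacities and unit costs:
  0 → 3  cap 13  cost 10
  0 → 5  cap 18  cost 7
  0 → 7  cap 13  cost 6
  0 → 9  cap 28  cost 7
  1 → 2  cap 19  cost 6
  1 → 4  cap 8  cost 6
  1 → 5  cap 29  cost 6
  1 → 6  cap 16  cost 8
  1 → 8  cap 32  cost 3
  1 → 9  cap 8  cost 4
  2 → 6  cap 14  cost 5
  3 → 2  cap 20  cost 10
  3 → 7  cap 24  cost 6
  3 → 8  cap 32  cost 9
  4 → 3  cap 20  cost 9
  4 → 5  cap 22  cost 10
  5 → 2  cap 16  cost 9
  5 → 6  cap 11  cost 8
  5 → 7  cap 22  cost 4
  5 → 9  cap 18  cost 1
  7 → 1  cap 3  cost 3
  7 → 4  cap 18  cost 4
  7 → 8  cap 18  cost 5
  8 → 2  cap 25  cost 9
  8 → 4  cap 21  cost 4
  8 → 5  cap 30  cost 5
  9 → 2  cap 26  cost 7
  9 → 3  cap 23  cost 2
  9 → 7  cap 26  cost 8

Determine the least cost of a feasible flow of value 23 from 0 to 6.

shortest-cost path #1: 0→5→6 push 11 @ unit cost 15 (adds 165)
shortest-cost path #2: 0→7→1→6 push 3 @ unit cost 17 (adds 51)
shortest-cost path #3: 0→9→2→6 push 9 @ unit cost 19 (adds 171)
total cost = 387

Minimum cost for 23 units: 387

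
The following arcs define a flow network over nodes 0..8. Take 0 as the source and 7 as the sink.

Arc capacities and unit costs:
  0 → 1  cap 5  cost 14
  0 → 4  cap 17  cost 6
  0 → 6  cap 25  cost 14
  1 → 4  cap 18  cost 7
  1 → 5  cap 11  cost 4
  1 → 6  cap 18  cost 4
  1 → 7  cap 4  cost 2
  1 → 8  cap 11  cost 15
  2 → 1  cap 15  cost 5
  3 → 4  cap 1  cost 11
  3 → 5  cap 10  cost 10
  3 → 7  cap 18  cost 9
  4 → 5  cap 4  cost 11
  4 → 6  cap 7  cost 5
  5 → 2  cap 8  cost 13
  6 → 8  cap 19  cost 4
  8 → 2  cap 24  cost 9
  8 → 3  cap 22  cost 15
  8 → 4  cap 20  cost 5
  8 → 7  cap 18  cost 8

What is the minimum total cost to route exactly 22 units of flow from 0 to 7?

Minimum cost for 22 units: 511

shortest-cost path #1: 0→1→7 push 4 @ unit cost 16 (adds 64)
shortest-cost path #2: 0→4→6→8→7 push 7 @ unit cost 23 (adds 161)
shortest-cost path #3: 0→6→8→7 push 11 @ unit cost 26 (adds 286)
total cost = 511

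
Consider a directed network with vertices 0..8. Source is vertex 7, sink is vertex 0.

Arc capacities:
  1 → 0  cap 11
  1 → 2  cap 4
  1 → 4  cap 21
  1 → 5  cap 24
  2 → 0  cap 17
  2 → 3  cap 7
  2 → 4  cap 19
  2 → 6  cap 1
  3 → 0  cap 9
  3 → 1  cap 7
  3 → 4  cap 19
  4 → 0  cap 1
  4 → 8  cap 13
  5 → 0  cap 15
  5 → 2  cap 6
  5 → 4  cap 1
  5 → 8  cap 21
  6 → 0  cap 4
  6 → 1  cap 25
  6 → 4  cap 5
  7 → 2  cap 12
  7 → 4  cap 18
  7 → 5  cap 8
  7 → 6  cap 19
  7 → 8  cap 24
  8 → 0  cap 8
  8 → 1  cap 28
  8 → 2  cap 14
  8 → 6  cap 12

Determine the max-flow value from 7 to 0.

Maximum flow value: 63

augment #1: 7→2→0 bottleneck 12, total now 12
augment #2: 7→4→0 bottleneck 1, total now 13
augment #3: 7→5→0 bottleneck 8, total now 21
augment #4: 7→6→0 bottleneck 4, total now 25
augment #5: 7→8→0 bottleneck 8, total now 33
augment #6: 7→6→1→0 bottleneck 11, total now 44
augment #7: 7→8→2→0 bottleneck 5, total now 49
augment #8: 7→6→1→5→0 bottleneck 4, total now 53
augment #9: 7→8→1→5→0 bottleneck 3, total now 56
augment #10: 7→8→2→3→0 bottleneck 7, total now 63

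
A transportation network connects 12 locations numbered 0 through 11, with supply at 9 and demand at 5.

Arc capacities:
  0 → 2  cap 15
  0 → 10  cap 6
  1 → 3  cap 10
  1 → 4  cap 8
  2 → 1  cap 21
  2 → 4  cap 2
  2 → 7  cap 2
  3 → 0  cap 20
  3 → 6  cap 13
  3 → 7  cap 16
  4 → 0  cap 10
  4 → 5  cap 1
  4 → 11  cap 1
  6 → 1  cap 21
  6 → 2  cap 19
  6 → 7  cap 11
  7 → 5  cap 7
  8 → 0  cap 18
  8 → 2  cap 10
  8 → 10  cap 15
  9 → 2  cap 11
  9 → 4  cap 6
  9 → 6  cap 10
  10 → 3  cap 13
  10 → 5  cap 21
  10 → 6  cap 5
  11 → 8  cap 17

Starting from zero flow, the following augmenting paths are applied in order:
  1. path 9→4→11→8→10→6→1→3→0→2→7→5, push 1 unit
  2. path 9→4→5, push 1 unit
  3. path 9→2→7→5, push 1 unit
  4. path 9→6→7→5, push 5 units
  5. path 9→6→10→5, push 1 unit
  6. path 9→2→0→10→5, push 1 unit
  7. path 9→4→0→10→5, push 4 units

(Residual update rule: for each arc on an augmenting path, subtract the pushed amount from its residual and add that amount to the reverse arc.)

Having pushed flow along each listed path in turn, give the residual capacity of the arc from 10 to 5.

Residual capacity of (10,5): 15

after path 1 (9→4→11→8→10→6→1→3→0→2→7→5, push 1): res(10,5)=21
after path 2 (9→4→5, push 1): res(10,5)=21
after path 3 (9→2→7→5, push 1): res(10,5)=21
after path 4 (9→6→7→5, push 5): res(10,5)=21
after path 5 (9→6→10→5, push 1): res(10,5)=20
after path 6 (9→2→0→10→5, push 1): res(10,5)=19
after path 7 (9→4→0→10→5, push 4): res(10,5)=15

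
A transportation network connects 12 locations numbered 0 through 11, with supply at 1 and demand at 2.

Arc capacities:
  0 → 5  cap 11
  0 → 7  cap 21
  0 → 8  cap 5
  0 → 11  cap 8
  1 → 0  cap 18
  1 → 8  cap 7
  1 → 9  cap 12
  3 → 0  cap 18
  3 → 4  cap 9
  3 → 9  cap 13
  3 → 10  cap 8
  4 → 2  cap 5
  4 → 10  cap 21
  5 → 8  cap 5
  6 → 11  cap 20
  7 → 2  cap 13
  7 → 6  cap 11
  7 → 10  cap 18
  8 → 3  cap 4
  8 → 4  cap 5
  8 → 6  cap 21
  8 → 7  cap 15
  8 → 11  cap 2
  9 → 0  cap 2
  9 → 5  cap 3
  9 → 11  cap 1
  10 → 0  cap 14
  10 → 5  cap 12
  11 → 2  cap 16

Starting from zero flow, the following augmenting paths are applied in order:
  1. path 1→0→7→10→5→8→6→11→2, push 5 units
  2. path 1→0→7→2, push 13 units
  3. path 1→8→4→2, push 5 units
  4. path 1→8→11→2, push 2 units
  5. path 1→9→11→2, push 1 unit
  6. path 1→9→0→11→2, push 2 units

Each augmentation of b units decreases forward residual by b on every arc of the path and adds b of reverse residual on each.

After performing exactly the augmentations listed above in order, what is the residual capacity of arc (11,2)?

after path 1 (1→0→7→10→5→8→6→11→2, push 5): res(11,2)=11
after path 2 (1→0→7→2, push 13): res(11,2)=11
after path 3 (1→8→4→2, push 5): res(11,2)=11
after path 4 (1→8→11→2, push 2): res(11,2)=9
after path 5 (1→9→11→2, push 1): res(11,2)=8
after path 6 (1→9→0→11→2, push 2): res(11,2)=6

Residual capacity of (11,2): 6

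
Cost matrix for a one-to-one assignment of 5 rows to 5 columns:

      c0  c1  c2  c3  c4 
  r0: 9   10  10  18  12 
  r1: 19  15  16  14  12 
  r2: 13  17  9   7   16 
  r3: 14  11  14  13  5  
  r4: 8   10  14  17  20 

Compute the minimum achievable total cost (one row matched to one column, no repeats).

Minimum assignment cost: 45

optimal assignment: row0→col2 (cost 10), row1→col1 (cost 15), row2→col3 (cost 7), row3→col4 (cost 5), row4→col0 (cost 8)
total = 10 + 15 + 7 + 5 + 8 = 45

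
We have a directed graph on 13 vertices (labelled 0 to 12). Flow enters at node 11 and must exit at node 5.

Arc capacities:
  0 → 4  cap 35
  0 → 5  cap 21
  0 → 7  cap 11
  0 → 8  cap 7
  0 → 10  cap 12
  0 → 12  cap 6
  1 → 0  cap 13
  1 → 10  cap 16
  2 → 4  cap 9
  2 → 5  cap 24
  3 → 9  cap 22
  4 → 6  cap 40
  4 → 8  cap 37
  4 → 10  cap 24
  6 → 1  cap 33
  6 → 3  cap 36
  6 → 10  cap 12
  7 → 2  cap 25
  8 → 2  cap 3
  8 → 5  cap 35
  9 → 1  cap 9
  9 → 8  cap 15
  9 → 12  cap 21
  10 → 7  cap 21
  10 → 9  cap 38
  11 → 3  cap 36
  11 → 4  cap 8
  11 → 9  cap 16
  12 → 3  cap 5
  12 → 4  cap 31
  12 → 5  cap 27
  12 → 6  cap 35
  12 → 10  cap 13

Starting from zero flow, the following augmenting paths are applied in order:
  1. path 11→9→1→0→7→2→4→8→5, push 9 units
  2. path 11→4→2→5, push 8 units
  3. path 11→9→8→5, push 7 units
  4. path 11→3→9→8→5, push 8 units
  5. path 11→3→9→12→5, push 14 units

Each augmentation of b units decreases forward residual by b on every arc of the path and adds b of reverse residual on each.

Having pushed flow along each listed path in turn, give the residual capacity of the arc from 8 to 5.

after path 1 (11→9→1→0→7→2→4→8→5, push 9): res(8,5)=26
after path 2 (11→4→2→5, push 8): res(8,5)=26
after path 3 (11→9→8→5, push 7): res(8,5)=19
after path 4 (11→3→9→8→5, push 8): res(8,5)=11
after path 5 (11→3→9→12→5, push 14): res(8,5)=11

Residual capacity of (8,5): 11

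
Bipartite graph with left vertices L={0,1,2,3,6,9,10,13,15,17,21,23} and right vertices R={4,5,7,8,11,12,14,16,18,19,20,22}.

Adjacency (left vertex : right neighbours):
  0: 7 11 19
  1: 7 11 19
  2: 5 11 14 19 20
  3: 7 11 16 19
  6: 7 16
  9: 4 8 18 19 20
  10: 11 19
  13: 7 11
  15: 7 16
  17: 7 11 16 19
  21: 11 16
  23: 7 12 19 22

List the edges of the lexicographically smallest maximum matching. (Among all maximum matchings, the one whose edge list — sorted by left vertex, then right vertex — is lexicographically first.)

|M| = 7 (so the lex-smallest maximum matching has 7 edges)
process left vertices in ascending order; for each, take the smallest-labelled available neighbour that still permits 7 edges overall, or leave it unmatched if none does
lex-smallest matching: {0-7, 1-11, 2-5, 3-16, 9-4, 10-19, 23-12}

Lex-smallest maximum matching: {(0,7), (1,11), (2,5), (3,16), (9,4), (10,19), (23,12)}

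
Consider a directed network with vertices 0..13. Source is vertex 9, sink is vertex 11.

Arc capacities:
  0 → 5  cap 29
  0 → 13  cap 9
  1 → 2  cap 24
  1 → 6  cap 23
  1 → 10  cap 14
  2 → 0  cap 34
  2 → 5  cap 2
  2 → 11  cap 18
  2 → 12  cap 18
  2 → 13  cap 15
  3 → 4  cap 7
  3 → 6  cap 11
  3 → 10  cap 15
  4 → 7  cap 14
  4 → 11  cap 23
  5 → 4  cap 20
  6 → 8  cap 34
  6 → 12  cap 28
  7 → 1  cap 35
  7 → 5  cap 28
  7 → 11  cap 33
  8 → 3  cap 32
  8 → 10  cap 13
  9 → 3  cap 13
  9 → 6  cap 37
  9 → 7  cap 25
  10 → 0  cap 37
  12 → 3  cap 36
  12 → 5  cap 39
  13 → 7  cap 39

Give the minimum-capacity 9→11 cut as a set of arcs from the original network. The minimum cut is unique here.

augment #1: 9→7→11 push 25
augment #2: 9→3→4→11 push 7
augment #3: 9→6→12→5→4→11 push 16
augment #4: 9→3→10→0→13→7→11 push 6
augment #5: 9→6→12→5→4→7→11 push 2
augment #6: 9→6→12→5→4→7→1→2→11 push 2
augment #7: 9→6→8→10→0→13→7→1→2→11 push 3
max flow = 61; residual-reachable set from 9 gives S-side
cut edges (S→T): {(0,13), (3,4), (5,4), (9,7)} total cap 61

Min-cut arcs: {(0,13), (3,4), (5,4), (9,7)} (total capacity 61)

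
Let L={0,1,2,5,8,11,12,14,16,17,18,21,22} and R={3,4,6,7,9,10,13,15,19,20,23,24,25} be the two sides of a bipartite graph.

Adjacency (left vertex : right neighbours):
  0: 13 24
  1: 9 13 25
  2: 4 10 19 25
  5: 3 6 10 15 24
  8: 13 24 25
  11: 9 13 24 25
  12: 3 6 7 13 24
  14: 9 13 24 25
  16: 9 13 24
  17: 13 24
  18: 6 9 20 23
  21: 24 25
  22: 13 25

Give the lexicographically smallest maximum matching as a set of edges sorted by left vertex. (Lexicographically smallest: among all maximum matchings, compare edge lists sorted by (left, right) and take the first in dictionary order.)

|M| = 8 (so the lex-smallest maximum matching has 8 edges)
process left vertices in ascending order; for each, take the smallest-labelled available neighbour that still permits 8 edges overall, or leave it unmatched if none does
lex-smallest matching: {0-13, 1-9, 2-4, 5-3, 8-24, 11-25, 12-6, 18-20}

Lex-smallest maximum matching: {(0,13), (1,9), (2,4), (5,3), (8,24), (11,25), (12,6), (18,20)}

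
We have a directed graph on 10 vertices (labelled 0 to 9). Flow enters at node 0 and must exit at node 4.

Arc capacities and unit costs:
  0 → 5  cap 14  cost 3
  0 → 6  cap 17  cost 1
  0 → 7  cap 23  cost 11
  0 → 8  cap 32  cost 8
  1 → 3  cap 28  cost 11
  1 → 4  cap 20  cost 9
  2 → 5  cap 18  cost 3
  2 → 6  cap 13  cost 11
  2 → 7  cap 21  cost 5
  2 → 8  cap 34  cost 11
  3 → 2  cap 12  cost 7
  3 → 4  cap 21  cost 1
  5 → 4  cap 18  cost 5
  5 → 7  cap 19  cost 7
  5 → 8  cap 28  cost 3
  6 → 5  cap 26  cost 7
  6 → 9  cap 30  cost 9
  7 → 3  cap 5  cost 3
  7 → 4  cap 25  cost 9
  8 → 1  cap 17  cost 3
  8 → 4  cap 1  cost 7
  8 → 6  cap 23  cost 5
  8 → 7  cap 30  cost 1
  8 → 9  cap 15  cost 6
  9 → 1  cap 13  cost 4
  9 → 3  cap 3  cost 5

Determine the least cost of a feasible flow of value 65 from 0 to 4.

Minimum cost for 65 units: 1026

shortest-cost path #1: 0→5→4 push 14 @ unit cost 8 (adds 112)
shortest-cost path #2: 0→6→5→4 push 4 @ unit cost 13 (adds 52)
shortest-cost path #3: 0→8→7→3→4 push 5 @ unit cost 13 (adds 65)
shortest-cost path #4: 0→8→4 push 1 @ unit cost 15 (adds 15)
shortest-cost path #5: 0→6→9→3→4 push 3 @ unit cost 16 (adds 48)
shortest-cost path #6: 0→8→7→4 push 25 @ unit cost 18 (adds 450)
shortest-cost path #7: 0→8→1→4 push 1 @ unit cost 20 (adds 20)
shortest-cost path #8: 0→7→8→1→4 push 12 @ unit cost 22 (adds 264)
total cost = 1026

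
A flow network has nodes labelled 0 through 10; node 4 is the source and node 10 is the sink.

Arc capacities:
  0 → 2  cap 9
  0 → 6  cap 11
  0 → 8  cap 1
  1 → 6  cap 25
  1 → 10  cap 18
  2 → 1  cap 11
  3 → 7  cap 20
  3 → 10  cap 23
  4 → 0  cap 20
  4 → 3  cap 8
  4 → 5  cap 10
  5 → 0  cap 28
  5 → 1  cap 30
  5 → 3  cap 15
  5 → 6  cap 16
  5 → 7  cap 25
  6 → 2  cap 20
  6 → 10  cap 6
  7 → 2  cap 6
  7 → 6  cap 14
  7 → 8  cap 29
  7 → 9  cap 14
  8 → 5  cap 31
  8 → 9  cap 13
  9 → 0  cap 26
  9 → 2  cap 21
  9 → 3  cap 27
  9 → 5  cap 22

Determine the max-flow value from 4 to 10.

Maximum flow value: 36

augment #1: 4→3→10 bottleneck 8, total now 8
augment #2: 4→0→6→10 bottleneck 6, total now 14
augment #3: 4→5→1→10 bottleneck 10, total now 24
augment #4: 4→0→2→1→10 bottleneck 8, total now 32
augment #5: 4→0→8→5→3→10 bottleneck 1, total now 33
augment #6: 4→0→2→1→5→3→10 bottleneck 1, total now 34
augment #7: 4→0→6→2→1→5→3→10 bottleneck 2, total now 36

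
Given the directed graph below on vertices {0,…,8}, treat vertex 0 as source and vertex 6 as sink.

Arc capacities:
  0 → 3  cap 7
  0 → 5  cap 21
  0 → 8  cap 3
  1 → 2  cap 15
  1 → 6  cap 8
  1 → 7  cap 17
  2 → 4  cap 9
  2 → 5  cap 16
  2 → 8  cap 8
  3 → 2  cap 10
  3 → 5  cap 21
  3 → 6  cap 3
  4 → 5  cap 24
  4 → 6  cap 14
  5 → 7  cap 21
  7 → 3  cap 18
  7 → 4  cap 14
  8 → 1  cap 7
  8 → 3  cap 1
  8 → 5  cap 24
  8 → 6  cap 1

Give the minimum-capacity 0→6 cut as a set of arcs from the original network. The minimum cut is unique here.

Min-cut arcs: {(3,6), (4,6), (8,1), (8,6)} (total capacity 25)

augment #1: 0→3→6 push 3
augment #2: 0→8→6 push 1
augment #3: 0→8→1→6 push 2
augment #4: 0→3→2→4→6 push 4
augment #5: 0→5→7→4→6 push 10
augment #6: 0→5→7→3→2→8→1→6 push 5
max flow = 25; residual-reachable set from 0 gives S-side
cut edges (S→T): {(3,6), (4,6), (8,1), (8,6)} total cap 25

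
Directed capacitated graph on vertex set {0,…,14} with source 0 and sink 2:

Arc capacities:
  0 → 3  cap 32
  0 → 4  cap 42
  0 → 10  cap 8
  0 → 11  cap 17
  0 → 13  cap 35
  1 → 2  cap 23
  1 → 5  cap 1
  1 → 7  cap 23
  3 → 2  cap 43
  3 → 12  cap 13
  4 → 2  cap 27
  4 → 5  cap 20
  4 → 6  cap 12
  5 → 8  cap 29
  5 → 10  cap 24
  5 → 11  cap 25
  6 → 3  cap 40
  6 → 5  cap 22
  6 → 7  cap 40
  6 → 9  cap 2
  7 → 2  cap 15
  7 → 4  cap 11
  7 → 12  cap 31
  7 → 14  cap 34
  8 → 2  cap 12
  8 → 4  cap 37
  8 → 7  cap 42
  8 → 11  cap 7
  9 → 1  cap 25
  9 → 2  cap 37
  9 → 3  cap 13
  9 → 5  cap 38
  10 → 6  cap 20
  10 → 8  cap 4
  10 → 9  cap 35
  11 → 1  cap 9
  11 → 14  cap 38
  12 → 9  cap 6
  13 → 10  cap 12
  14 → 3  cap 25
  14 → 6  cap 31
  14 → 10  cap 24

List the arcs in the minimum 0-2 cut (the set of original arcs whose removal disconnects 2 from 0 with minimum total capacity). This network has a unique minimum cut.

Min-cut arcs: {(0,3), (0,4), (0,10), (0,11), (13,10)} (total capacity 111)

augment #1: 0→3→2 push 32
augment #2: 0→4→2 push 27
augment #3: 0→10→8→2 push 4
augment #4: 0→10→9→2 push 4
augment #5: 0→11→1→2 push 9
augment #6: 0→4→5→8→2 push 8
augment #7: 0→4→6→3→2 push 7
augment #8: 0→11→14→3→2 push 4
augment #9: 0→13→10→9→2 push 12
augment #10: 0→11→14→6→7→2 push 4
max flow = 111; residual-reachable set from 0 gives S-side
cut edges (S→T): {(0,3), (0,4), (0,10), (0,11), (13,10)} total cap 111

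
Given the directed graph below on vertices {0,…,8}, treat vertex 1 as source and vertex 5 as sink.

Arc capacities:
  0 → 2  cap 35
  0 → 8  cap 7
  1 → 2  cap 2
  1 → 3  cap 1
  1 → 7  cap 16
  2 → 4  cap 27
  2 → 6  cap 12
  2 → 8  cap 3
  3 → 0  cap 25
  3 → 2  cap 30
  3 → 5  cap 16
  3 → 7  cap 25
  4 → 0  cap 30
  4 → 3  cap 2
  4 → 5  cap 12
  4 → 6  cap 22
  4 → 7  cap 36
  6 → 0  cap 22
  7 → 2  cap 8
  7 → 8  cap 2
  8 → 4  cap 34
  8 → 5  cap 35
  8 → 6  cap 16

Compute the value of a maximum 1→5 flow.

augment #1: 1→3→5 bottleneck 1, total now 1
augment #2: 1→2→4→5 bottleneck 2, total now 3
augment #3: 1→7→8→5 bottleneck 2, total now 5
augment #4: 1→7→2→4→5 bottleneck 8, total now 13

Maximum flow value: 13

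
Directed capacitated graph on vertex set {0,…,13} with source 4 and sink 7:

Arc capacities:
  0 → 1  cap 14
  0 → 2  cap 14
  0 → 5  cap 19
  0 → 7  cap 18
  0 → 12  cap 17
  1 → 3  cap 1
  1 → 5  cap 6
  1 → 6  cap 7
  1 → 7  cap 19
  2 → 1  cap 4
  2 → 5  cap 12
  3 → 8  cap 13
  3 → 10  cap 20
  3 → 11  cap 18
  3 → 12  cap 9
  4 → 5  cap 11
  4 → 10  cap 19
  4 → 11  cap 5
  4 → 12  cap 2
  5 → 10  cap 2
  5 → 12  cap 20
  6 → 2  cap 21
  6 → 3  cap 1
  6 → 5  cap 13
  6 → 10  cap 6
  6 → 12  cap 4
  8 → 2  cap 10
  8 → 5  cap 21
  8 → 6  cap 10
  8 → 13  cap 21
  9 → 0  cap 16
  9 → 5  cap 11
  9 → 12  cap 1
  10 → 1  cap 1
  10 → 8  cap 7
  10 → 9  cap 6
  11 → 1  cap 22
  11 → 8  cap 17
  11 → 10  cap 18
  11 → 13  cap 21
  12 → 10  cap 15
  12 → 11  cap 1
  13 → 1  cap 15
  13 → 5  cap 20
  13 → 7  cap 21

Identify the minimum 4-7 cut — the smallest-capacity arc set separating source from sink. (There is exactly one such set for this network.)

Min-cut arcs: {(4,11), (10,1), (10,8), (10,9), (12,11)} (total capacity 20)

augment #1: 4→10→1→7 push 1
augment #2: 4→11→1→7 push 5
augment #3: 4→10→8→13→7 push 7
augment #4: 4→10→9→0→7 push 6
augment #5: 4→12→11→1→7 push 1
max flow = 20; residual-reachable set from 4 gives S-side
cut edges (S→T): {(4,11), (10,1), (10,8), (10,9), (12,11)} total cap 20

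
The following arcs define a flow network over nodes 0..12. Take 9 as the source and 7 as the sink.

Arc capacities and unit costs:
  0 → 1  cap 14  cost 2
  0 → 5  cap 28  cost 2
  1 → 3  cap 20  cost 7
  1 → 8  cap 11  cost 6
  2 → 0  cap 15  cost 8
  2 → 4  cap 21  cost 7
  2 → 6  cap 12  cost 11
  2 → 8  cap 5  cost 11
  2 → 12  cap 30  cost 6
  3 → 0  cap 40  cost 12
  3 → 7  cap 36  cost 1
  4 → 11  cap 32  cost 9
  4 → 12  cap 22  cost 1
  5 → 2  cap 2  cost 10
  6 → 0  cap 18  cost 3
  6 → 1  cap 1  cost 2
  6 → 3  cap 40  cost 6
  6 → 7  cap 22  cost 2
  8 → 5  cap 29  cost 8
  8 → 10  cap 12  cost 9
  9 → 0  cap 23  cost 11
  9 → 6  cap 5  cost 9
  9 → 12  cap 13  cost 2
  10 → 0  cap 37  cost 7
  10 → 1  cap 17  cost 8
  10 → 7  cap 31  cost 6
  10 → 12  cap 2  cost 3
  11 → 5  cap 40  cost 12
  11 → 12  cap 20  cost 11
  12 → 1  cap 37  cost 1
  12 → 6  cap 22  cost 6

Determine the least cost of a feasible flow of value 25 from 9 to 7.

shortest-cost path #1: 9→12→6→7 push 13 @ unit cost 10 (adds 130)
shortest-cost path #2: 9→6→7 push 5 @ unit cost 11 (adds 55)
shortest-cost path #3: 9→0→1→3→7 push 7 @ unit cost 21 (adds 147)
total cost = 332

Minimum cost for 25 units: 332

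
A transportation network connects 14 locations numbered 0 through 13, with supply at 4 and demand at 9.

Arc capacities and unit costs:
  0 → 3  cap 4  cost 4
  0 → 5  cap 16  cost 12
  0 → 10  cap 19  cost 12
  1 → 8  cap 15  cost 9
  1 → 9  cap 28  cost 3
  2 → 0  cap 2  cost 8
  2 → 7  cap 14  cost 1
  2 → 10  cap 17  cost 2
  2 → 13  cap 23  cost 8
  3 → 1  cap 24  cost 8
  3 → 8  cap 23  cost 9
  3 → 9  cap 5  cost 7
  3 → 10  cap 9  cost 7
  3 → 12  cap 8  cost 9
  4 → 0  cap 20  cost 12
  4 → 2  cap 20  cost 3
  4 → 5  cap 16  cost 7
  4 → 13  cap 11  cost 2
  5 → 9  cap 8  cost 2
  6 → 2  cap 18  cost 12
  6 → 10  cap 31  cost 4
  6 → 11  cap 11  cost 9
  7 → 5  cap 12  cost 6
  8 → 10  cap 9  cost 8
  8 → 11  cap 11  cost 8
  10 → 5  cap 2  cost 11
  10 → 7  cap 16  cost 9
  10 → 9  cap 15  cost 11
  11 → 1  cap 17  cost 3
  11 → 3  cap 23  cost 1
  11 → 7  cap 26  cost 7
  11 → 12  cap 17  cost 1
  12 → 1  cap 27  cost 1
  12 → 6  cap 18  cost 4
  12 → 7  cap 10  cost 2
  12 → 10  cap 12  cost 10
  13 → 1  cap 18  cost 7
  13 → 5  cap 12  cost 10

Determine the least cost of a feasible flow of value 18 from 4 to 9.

shortest-cost path #1: 4→5→9 push 8 @ unit cost 9 (adds 72)
shortest-cost path #2: 4→13→1→9 push 10 @ unit cost 12 (adds 120)
total cost = 192

Minimum cost for 18 units: 192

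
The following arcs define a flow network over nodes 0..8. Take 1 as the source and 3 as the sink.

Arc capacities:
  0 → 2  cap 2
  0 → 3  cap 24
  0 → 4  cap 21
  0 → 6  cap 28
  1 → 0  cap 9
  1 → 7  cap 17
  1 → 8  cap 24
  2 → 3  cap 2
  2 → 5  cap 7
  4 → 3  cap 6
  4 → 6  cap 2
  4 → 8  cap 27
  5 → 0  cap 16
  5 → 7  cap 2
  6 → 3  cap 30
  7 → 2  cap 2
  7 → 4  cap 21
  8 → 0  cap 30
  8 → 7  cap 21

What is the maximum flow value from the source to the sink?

augment #1: 1→0→3 bottleneck 9, total now 9
augment #2: 1→7→2→3 bottleneck 2, total now 11
augment #3: 1→7→4→3 bottleneck 6, total now 17
augment #4: 1→8→0→3 bottleneck 15, total now 32
augment #5: 1→7→4→6→3 bottleneck 2, total now 34
augment #6: 1→8→0→6→3 bottleneck 9, total now 43
augment #7: 1→7→4→8→0→6→3 bottleneck 6, total now 49

Maximum flow value: 49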